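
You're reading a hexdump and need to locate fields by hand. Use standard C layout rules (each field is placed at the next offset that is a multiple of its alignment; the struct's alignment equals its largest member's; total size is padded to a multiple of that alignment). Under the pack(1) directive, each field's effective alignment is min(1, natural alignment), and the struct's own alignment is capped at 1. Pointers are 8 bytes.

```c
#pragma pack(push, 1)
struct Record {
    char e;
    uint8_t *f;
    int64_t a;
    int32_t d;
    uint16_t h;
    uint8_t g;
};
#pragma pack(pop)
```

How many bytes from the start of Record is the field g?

23

@0: e [1B, align 1] → 1
@1: f [8B, align 1] → 9
@9: a [8B, align 1] → 17
@17: d [4B, align 1] → 21
@21: h [2B, align 1] → 23
@23: g [1B, align 1] → 24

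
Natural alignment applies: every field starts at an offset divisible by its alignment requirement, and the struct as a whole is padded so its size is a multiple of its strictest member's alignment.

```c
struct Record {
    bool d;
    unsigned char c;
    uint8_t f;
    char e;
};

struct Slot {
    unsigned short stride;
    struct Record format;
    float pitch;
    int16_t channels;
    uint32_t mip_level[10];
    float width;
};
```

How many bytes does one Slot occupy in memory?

Record: 0..1  d  (1B, 1-aligned); 1..2  c  (1B, 1-aligned); 2..3  f  (1B, 1-aligned); 3..4  e  (1B, 1-aligned); sizeof = 4, alignof = 1
0..2  stride  (2B, 2-aligned)
2..6  format  (4B, 1-aligned)
6..8  -- padding (2B)
8..12  pitch  (4B, 4-aligned)
12..14  channels  (2B, 2-aligned)
14..16  -- padding (2B)
16..56  mip_level  (40B, 4-aligned)
56..60  width  (4B, 4-aligned)
sizeof = 60, alignof = 4

60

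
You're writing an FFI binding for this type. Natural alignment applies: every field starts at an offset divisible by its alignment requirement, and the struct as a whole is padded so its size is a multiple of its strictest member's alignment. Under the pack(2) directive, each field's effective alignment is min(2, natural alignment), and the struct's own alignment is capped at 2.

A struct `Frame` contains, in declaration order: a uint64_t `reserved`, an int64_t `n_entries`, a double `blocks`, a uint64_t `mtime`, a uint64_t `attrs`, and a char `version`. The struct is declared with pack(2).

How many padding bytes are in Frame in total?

0..8  reserved  (8B, 2-aligned)
8..16  n_entries  (8B, 2-aligned)
16..24  blocks  (8B, 2-aligned)
24..32  mtime  (8B, 2-aligned)
32..40  attrs  (8B, 2-aligned)
40..41  version  (1B, 1-aligned)
41..42  -- tail padding (1B)
sizeof = 42, alignof = 2
data bytes 41, size 42 → padding 1

1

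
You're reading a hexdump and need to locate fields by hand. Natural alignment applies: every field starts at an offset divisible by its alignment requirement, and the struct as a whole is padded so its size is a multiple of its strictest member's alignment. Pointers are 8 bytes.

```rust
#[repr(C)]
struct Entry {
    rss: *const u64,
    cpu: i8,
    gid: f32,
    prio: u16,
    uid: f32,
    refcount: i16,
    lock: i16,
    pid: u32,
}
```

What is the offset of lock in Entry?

26

rss at 0 (size 8, align 8) → ends 8
cpu at 8 (size 1, align 1) → ends 9
pad 3 to align 4 for gid
gid at 12 (size 4, align 4) → ends 16
prio at 16 (size 2, align 2) → ends 18
pad 2 to align 4 for uid
uid at 20 (size 4, align 4) → ends 24
refcount at 24 (size 2, align 2) → ends 26
lock at 26 (size 2, align 2) → ends 28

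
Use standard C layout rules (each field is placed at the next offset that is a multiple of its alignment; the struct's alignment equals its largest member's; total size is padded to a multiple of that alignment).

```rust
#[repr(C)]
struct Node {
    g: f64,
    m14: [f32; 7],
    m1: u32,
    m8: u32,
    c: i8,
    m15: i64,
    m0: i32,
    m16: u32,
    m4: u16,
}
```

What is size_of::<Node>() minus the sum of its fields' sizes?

g at 0 (size 8, align 8) → ends 8
m14 at 8 (size 28, align 4) → ends 36
m1 at 36 (size 4, align 4) → ends 40
m8 at 40 (size 4, align 4) → ends 44
c at 44 (size 1, align 1) → ends 45
pad 3 to align 8 for m15
m15 at 48 (size 8, align 8) → ends 56
m0 at 56 (size 4, align 4) → ends 60
m16 at 60 (size 4, align 4) → ends 64
m4 at 64 (size 2, align 2) → ends 66
tail pad 6 to reach multiple of 8
total 72 bytes, alignment 8
data bytes 63, size 72 → padding 9

9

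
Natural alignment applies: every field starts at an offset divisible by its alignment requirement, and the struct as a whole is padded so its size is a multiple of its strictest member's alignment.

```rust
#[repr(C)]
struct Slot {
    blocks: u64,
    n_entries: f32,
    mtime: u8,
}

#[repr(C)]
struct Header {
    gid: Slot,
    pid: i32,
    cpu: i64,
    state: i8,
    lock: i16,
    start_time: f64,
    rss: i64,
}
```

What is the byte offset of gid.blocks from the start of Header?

Slot: blocks at 0 (size 8, align 8) → ends 8; n_entries at 8 (size 4, align 4) → ends 12; mtime at 12 (size 1, align 1) → ends 13; tail pad 3 to reach multiple of 8; total 16 bytes, alignment 8
gid at 0 (size 16, align 8) → ends 16
within Slot: blocks at 0
0 + 0 = 0

0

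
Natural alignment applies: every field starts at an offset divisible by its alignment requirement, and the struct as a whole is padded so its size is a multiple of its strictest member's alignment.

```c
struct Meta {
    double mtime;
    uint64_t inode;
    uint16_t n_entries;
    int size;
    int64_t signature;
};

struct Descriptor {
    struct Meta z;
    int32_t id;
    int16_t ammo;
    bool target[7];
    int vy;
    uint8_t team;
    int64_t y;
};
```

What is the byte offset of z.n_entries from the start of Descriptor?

16

Meta: @0: mtime [8B, align 8] → 8; @8: inode [8B, align 8] → 16; @16: n_entries [2B, align 2] → 18; +2 pad (align 4); @20: size [4B, align 4] → 24; @24: signature [8B, align 8] → 32; size 32, align 8
@0: z [32B, align 8] → 32
within Meta: n_entries at 16
0 + 16 = 16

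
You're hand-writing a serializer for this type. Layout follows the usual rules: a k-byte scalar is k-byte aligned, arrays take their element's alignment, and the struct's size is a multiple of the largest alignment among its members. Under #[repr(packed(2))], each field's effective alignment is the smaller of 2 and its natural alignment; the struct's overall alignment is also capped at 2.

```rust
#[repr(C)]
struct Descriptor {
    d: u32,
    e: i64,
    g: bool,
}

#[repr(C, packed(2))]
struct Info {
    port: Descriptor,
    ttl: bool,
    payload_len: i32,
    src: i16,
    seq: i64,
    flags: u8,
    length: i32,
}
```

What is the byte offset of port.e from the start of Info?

8

Descriptor: 0..4  d  (4B, 4-aligned); 4..8  -- padding (4B); 8..16  e  (8B, 8-aligned); 16..17  g  (1B, 1-aligned); 17..24  -- tail padding (7B); sizeof = 24, alignof = 8
0..24  port  (24B, 2-aligned)
within Descriptor: e at 8
0 + 8 = 8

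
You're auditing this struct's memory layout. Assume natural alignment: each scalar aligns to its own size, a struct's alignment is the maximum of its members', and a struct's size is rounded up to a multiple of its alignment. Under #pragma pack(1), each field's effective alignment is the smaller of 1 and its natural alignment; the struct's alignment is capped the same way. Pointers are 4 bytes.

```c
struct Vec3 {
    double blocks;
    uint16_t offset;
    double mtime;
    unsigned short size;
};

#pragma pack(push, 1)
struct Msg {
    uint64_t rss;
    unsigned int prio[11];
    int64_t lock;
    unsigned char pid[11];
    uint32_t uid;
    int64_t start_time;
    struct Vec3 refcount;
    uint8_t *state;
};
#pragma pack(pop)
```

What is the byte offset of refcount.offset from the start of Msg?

91

Vec3: blocks at 0 (size 8, align 8) → ends 8; offset at 8 (size 2, align 2) → ends 10; pad 6 to align 8 for mtime; mtime at 16 (size 8, align 8) → ends 24; size at 24 (size 2, align 2) → ends 26; tail pad 6 to reach multiple of 8; total 32 bytes, alignment 8
rss at 0 (size 8, align 1) → ends 8
prio at 8 (size 44, align 1) → ends 52
lock at 52 (size 8, align 1) → ends 60
pid at 60 (size 11, align 1) → ends 71
uid at 71 (size 4, align 1) → ends 75
start_time at 75 (size 8, align 1) → ends 83
refcount at 83 (size 32, align 1) → ends 115
within Vec3: offset at 8
83 + 8 = 91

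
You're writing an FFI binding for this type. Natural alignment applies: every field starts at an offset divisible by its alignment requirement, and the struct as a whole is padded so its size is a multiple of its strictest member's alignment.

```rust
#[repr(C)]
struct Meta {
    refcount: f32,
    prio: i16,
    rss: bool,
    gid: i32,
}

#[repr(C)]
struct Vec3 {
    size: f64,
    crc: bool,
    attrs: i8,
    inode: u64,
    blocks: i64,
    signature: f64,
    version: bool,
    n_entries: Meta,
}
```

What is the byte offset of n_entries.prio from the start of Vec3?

48

Meta: refcount at 0 (size 4, align 4) → ends 4; prio at 4 (size 2, align 2) → ends 6; rss at 6 (size 1, align 1) → ends 7; pad 1 to align 4 for gid; gid at 8 (size 4, align 4) → ends 12; total 12 bytes, alignment 4
size at 0 (size 8, align 8) → ends 8
crc at 8 (size 1, align 1) → ends 9
attrs at 9 (size 1, align 1) → ends 10
pad 6 to align 8 for inode
inode at 16 (size 8, align 8) → ends 24
blocks at 24 (size 8, align 8) → ends 32
signature at 32 (size 8, align 8) → ends 40
version at 40 (size 1, align 1) → ends 41
pad 3 to align 4 for n_entries
n_entries at 44 (size 12, align 4) → ends 56
within Meta: prio at 4
44 + 4 = 48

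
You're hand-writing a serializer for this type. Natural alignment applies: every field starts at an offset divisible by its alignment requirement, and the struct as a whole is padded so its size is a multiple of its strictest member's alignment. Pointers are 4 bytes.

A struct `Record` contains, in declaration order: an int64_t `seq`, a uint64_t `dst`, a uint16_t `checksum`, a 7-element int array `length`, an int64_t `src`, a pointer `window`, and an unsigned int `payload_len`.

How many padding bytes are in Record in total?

@0: seq [8B, align 8] → 8
@8: dst [8B, align 8] → 16
@16: checksum [2B, align 2] → 18
+2 pad (align 4)
@20: length [28B, align 4] → 48
@48: src [8B, align 8] → 56
@56: window [4B, align 4] → 60
@60: payload_len [4B, align 4] → 64
size 64, align 8
data bytes 62, size 64 → padding 2

2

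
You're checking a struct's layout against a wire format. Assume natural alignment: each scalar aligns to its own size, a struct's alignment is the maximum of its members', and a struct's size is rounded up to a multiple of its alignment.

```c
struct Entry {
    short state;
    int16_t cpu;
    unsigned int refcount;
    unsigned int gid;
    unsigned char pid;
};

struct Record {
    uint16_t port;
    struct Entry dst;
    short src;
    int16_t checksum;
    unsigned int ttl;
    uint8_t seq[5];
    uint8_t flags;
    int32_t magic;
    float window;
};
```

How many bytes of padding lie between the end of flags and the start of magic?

Entry: @0: state [2B, align 2] → 2; @2: cpu [2B, align 2] → 4; @4: refcount [4B, align 4] → 8; @8: gid [4B, align 4] → 12; @12: pid [1B, align 1] → 13; +3 tail pad (align 4); size 16, align 4
@0: port [2B, align 2] → 2
+2 pad (align 4)
@4: dst [16B, align 4] → 20
@20: src [2B, align 2] → 22
@22: checksum [2B, align 2] → 24
@24: ttl [4B, align 4] → 28
@28: seq [5B, align 1] → 33
@33: flags [1B, align 1] → 34
+2 pad (align 4)
@36: magic [4B, align 4] → 40

2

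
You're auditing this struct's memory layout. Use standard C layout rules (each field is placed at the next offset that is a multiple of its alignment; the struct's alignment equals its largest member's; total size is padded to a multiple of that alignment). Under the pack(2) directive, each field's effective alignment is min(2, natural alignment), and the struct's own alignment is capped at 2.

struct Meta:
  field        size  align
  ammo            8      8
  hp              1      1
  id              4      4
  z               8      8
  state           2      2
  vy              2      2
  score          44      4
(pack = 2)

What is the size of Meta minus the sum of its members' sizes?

ammo at 0 (size 8, align 2) → ends 8
hp at 8 (size 1, align 1) → ends 9
pad 1 to align 2 for id
id at 10 (size 4, align 2) → ends 14
z at 14 (size 8, align 2) → ends 22
state at 22 (size 2, align 2) → ends 24
vy at 24 (size 2, align 2) → ends 26
score at 26 (size 44, align 2) → ends 70
total 70 bytes, alignment 2
data bytes 69, size 70 → padding 1

1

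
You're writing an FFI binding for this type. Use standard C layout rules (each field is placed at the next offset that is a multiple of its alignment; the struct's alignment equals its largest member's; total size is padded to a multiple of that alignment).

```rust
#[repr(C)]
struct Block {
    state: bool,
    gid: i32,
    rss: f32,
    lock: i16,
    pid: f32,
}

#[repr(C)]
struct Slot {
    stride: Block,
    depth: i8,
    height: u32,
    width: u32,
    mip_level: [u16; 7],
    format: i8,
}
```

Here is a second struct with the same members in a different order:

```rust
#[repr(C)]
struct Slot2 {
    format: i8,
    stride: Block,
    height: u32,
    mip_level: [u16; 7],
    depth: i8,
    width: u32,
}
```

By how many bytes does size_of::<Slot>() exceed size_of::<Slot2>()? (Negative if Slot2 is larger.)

0

Block: 0..1  state  (1B, 1-aligned); 1..4  -- padding (3B); 4..8  gid  (4B, 4-aligned); 8..12  rss  (4B, 4-aligned); 12..14  lock  (2B, 2-aligned); 14..16  -- padding (2B); 16..20  pid  (4B, 4-aligned); sizeof = 20, alignof = 4
0..20  stride  (20B, 4-aligned)
20..21  depth  (1B, 1-aligned)
21..24  -- padding (3B)
24..28  height  (4B, 4-aligned)
28..32  width  (4B, 4-aligned)
32..46  mip_level  (14B, 2-aligned)
46..47  format  (1B, 1-aligned)
47..48  -- tail padding (1B)
sizeof = 48, alignof = 4
— Slot2 —
0..1  format  (1B, 1-aligned)
1..4  -- padding (3B)
4..24  stride  (20B, 4-aligned)
24..28  height  (4B, 4-aligned)
28..42  mip_level  (14B, 2-aligned)
42..43  depth  (1B, 1-aligned)
43..44  -- padding (1B)
44..48  width  (4B, 4-aligned)
sizeof = 48, alignof = 4
48 − 48 = 0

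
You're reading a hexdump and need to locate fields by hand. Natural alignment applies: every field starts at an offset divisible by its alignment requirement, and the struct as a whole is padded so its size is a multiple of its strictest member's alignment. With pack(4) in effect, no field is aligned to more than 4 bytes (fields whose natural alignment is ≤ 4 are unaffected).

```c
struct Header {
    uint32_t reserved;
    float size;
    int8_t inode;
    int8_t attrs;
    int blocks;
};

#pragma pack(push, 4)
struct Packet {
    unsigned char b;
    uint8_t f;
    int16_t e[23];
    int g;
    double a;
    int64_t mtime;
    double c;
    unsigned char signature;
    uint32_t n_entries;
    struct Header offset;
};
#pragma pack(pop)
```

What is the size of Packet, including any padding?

Header: @0: reserved [4B, align 4] → 4; @4: size [4B, align 4] → 8; @8: inode [1B, align 1] → 9; @9: attrs [1B, align 1] → 10; +2 pad (align 4); @12: blocks [4B, align 4] → 16; size 16, align 4
@0: b [1B, align 1] → 1
@1: f [1B, align 1] → 2
@2: e [46B, align 2] → 48
@48: g [4B, align 4] → 52
@52: a [8B, align 4] → 60
@60: mtime [8B, align 4] → 68
@68: c [8B, align 4] → 76
@76: signature [1B, align 1] → 77
+3 pad (align 4)
@80: n_entries [4B, align 4] → 84
@84: offset [16B, align 4] → 100
size 100, align 4

100 bytes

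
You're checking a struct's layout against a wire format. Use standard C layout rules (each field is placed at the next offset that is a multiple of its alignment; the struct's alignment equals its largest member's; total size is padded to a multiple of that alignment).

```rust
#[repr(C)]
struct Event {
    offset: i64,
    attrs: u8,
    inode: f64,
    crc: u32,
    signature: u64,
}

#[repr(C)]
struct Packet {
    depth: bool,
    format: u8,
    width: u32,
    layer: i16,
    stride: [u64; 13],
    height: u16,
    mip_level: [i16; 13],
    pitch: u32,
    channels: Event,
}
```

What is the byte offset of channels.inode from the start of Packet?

168

Event: 0..8  offset  (8B, 8-aligned); 8..9  attrs  (1B, 1-aligned); 9..16  -- padding (7B); 16..24  inode  (8B, 8-aligned); 24..28  crc  (4B, 4-aligned); 28..32  -- padding (4B); 32..40  signature  (8B, 8-aligned); sizeof = 40, alignof = 8
0..1  depth  (1B, 1-aligned)
1..2  format  (1B, 1-aligned)
2..4  -- padding (2B)
4..8  width  (4B, 4-aligned)
8..10  layer  (2B, 2-aligned)
10..16  -- padding (6B)
16..120  stride  (104B, 8-aligned)
120..122  height  (2B, 2-aligned)
122..148  mip_level  (26B, 2-aligned)
148..152  pitch  (4B, 4-aligned)
152..192  channels  (40B, 8-aligned)
within Event: inode at 16
152 + 16 = 168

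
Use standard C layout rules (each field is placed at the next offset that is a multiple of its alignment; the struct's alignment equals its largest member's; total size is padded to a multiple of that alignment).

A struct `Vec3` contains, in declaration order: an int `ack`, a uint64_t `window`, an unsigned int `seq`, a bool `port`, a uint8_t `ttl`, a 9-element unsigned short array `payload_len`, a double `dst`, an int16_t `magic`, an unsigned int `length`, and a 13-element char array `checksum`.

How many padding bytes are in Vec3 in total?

9

ack at 0 (size 4, align 4) → ends 4
pad 4 to align 8 for window
window at 8 (size 8, align 8) → ends 16
seq at 16 (size 4, align 4) → ends 20
port at 20 (size 1, align 1) → ends 21
ttl at 21 (size 1, align 1) → ends 22
payload_len at 22 (size 18, align 2) → ends 40
dst at 40 (size 8, align 8) → ends 48
magic at 48 (size 2, align 2) → ends 50
pad 2 to align 4 for length
length at 52 (size 4, align 4) → ends 56
checksum at 56 (size 13, align 1) → ends 69
tail pad 3 to reach multiple of 8
total 72 bytes, alignment 8
data bytes 63, size 72 → padding 9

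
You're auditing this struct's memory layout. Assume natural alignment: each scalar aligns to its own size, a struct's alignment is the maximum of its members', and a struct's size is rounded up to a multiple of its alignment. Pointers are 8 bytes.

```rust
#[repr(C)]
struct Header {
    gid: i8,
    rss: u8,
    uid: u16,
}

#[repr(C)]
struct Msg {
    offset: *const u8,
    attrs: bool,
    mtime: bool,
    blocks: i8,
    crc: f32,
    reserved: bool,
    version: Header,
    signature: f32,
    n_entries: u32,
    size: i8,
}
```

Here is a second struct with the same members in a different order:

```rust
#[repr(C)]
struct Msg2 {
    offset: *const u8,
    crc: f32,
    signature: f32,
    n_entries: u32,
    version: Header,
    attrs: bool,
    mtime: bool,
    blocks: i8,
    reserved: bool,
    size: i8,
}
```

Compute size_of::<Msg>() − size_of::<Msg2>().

8

Header: gid at 0 (size 1, align 1) → ends 1; rss at 1 (size 1, align 1) → ends 2; uid at 2 (size 2, align 2) → ends 4; total 4 bytes, alignment 2
offset at 0 (size 8, align 8) → ends 8
attrs at 8 (size 1, align 1) → ends 9
mtime at 9 (size 1, align 1) → ends 10
blocks at 10 (size 1, align 1) → ends 11
pad 1 to align 4 for crc
crc at 12 (size 4, align 4) → ends 16
reserved at 16 (size 1, align 1) → ends 17
pad 1 to align 2 for version
version at 18 (size 4, align 2) → ends 22
pad 2 to align 4 for signature
signature at 24 (size 4, align 4) → ends 28
n_entries at 28 (size 4, align 4) → ends 32
size at 32 (size 1, align 1) → ends 33
tail pad 7 to reach multiple of 8
total 40 bytes, alignment 8
— Msg2 —
offset at 0 (size 8, align 8) → ends 8
crc at 8 (size 4, align 4) → ends 12
signature at 12 (size 4, align 4) → ends 16
n_entries at 16 (size 4, align 4) → ends 20
version at 20 (size 4, align 2) → ends 24
attrs at 24 (size 1, align 1) → ends 25
mtime at 25 (size 1, align 1) → ends 26
blocks at 26 (size 1, align 1) → ends 27
reserved at 27 (size 1, align 1) → ends 28
size at 28 (size 1, align 1) → ends 29
tail pad 3 to reach multiple of 8
total 32 bytes, alignment 8
40 − 32 = 8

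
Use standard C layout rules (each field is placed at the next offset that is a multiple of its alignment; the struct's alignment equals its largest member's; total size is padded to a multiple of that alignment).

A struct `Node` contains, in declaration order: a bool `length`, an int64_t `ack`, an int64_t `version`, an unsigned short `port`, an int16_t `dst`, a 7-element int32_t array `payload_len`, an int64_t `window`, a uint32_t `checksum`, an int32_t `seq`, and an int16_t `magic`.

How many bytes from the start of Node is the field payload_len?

0..1  length  (1B, 1-aligned)
1..8  -- padding (7B)
8..16  ack  (8B, 8-aligned)
16..24  version  (8B, 8-aligned)
24..26  port  (2B, 2-aligned)
26..28  dst  (2B, 2-aligned)
28..56  payload_len  (28B, 4-aligned)

28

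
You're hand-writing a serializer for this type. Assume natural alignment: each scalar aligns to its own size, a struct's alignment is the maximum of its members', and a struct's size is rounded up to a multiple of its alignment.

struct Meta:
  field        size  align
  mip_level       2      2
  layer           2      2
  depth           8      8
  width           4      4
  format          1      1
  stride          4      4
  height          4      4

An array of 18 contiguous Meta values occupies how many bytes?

576

mip_level at 0 (size 2, align 2) → ends 2
layer at 2 (size 2, align 2) → ends 4
pad 4 to align 8 for depth
depth at 8 (size 8, align 8) → ends 16
width at 16 (size 4, align 4) → ends 20
format at 20 (size 1, align 1) → ends 21
pad 3 to align 4 for stride
stride at 24 (size 4, align 4) → ends 28
height at 28 (size 4, align 4) → ends 32
total 32 bytes, alignment 8
array of 18: 18 × 32 = 576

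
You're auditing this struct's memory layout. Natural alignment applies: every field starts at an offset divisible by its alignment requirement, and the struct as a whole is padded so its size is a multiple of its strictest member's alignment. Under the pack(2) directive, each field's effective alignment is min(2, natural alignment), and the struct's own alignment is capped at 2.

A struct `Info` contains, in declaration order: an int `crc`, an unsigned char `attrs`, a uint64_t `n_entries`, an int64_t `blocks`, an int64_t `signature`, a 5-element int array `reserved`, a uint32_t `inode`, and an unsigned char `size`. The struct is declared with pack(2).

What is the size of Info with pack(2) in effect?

0..4  crc  (4B, 2-aligned)
4..5  attrs  (1B, 1-aligned)
5..6  -- padding (1B)
6..14  n_entries  (8B, 2-aligned)
14..22  blocks  (8B, 2-aligned)
22..30  signature  (8B, 2-aligned)
30..50  reserved  (20B, 2-aligned)
50..54  inode  (4B, 2-aligned)
54..55  size  (1B, 1-aligned)
55..56  -- tail padding (1B)
sizeof = 56, alignof = 2

56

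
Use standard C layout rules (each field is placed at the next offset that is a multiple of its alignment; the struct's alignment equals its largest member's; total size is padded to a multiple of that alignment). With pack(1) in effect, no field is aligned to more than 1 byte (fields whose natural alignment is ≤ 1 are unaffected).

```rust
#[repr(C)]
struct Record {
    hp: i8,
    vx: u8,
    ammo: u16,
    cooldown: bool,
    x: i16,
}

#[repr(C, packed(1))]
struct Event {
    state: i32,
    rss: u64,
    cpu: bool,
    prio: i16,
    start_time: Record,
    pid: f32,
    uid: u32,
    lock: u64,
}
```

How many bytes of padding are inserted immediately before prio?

0

Record: @0: hp [1B, align 1] → 1; @1: vx [1B, align 1] → 2; @2: ammo [2B, align 2] → 4; @4: cooldown [1B, align 1] → 5; +1 pad (align 2); @6: x [2B, align 2] → 8; size 8, align 2
@0: state [4B, align 1] → 4
@4: rss [8B, align 1] → 12
@12: cpu [1B, align 1] → 13
@13: prio [2B, align 1] → 15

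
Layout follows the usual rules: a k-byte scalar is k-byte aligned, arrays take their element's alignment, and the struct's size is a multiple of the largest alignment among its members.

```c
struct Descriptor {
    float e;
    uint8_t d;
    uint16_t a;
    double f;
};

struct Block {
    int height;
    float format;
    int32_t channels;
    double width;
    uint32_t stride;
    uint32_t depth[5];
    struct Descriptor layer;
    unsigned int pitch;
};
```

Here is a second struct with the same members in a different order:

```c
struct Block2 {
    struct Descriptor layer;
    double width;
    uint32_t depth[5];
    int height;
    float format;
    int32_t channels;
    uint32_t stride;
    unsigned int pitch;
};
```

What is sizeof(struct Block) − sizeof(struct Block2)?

Descriptor: e at 0 (size 4, align 4) → ends 4; d at 4 (size 1, align 1) → ends 5; pad 1 to align 2 for a; a at 6 (size 2, align 2) → ends 8; f at 8 (size 8, align 8) → ends 16; total 16 bytes, alignment 8
height at 0 (size 4, align 4) → ends 4
format at 4 (size 4, align 4) → ends 8
channels at 8 (size 4, align 4) → ends 12
pad 4 to align 8 for width
width at 16 (size 8, align 8) → ends 24
stride at 24 (size 4, align 4) → ends 28
depth at 28 (size 20, align 4) → ends 48
layer at 48 (size 16, align 8) → ends 64
pitch at 64 (size 4, align 4) → ends 68
tail pad 4 to reach multiple of 8
total 72 bytes, alignment 8
— Block2 —
layer at 0 (size 16, align 8) → ends 16
width at 16 (size 8, align 8) → ends 24
depth at 24 (size 20, align 4) → ends 44
height at 44 (size 4, align 4) → ends 48
format at 48 (size 4, align 4) → ends 52
channels at 52 (size 4, align 4) → ends 56
stride at 56 (size 4, align 4) → ends 60
pitch at 60 (size 4, align 4) → ends 64
total 64 bytes, alignment 8
72 − 64 = 8

8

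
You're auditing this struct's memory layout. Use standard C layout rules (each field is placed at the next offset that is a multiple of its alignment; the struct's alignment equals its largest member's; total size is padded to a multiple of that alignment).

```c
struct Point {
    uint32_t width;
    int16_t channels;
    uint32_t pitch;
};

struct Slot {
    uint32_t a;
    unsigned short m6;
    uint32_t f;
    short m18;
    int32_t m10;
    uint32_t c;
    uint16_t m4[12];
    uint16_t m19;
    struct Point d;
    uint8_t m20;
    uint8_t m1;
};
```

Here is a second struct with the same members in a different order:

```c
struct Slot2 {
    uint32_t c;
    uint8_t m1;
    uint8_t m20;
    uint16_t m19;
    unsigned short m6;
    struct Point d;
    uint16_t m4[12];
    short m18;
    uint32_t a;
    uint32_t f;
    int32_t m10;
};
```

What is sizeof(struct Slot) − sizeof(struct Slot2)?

Point: 0..4  width  (4B, 4-aligned); 4..6  channels  (2B, 2-aligned); 6..8  -- padding (2B); 8..12  pitch  (4B, 4-aligned); sizeof = 12, alignof = 4
0..4  a  (4B, 4-aligned)
4..6  m6  (2B, 2-aligned)
6..8  -- padding (2B)
8..12  f  (4B, 4-aligned)
12..14  m18  (2B, 2-aligned)
14..16  -- padding (2B)
16..20  m10  (4B, 4-aligned)
20..24  c  (4B, 4-aligned)
24..48  m4  (24B, 2-aligned)
48..50  m19  (2B, 2-aligned)
50..52  -- padding (2B)
52..64  d  (12B, 4-aligned)
64..65  m20  (1B, 1-aligned)
65..66  m1  (1B, 1-aligned)
66..68  -- tail padding (2B)
sizeof = 68, alignof = 4
— Slot2 —
0..4  c  (4B, 4-aligned)
4..5  m1  (1B, 1-aligned)
5..6  m20  (1B, 1-aligned)
6..8  m19  (2B, 2-aligned)
8..10  m6  (2B, 2-aligned)
10..12  -- padding (2B)
12..24  d  (12B, 4-aligned)
24..48  m4  (24B, 2-aligned)
48..50  m18  (2B, 2-aligned)
50..52  -- padding (2B)
52..56  a  (4B, 4-aligned)
56..60  f  (4B, 4-aligned)
60..64  m10  (4B, 4-aligned)
sizeof = 64, alignof = 4
68 − 64 = 4

4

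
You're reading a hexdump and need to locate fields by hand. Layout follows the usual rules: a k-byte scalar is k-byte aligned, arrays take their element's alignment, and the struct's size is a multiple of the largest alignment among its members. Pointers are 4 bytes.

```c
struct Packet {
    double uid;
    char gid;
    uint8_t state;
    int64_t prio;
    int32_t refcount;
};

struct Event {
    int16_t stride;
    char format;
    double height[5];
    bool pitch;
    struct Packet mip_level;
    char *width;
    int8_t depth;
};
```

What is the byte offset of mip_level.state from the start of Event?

Packet: uid at 0 (size 8, align 8) → ends 8; gid at 8 (size 1, align 1) → ends 9; state at 9 (size 1, align 1) → ends 10; pad 6 to align 8 for prio; prio at 16 (size 8, align 8) → ends 24; refcount at 24 (size 4, align 4) → ends 28; tail pad 4 to reach multiple of 8; total 32 bytes, alignment 8
stride at 0 (size 2, align 2) → ends 2
format at 2 (size 1, align 1) → ends 3
pad 5 to align 8 for height
height at 8 (size 40, align 8) → ends 48
pitch at 48 (size 1, align 1) → ends 49
pad 7 to align 8 for mip_level
mip_level at 56 (size 32, align 8) → ends 88
within Packet: state at 9
56 + 9 = 65

65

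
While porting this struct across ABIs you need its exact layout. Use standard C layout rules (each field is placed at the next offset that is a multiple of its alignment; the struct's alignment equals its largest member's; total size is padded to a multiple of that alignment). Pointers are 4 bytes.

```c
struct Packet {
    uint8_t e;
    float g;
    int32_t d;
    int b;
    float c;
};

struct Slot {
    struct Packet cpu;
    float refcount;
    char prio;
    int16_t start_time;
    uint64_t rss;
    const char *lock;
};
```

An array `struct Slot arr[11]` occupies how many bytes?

528

Packet: @0: e [1B, align 1] → 1; +3 pad (align 4); @4: g [4B, align 4] → 8; @8: d [4B, align 4] → 12; @12: b [4B, align 4] → 16; @16: c [4B, align 4] → 20; size 20, align 4
@0: cpu [20B, align 4] → 20
@20: refcount [4B, align 4] → 24
@24: prio [1B, align 1] → 25
+1 pad (align 2)
@26: start_time [2B, align 2] → 28
+4 pad (align 8)
@32: rss [8B, align 8] → 40
@40: lock [4B, align 4] → 44
+4 tail pad (align 8)
size 48, align 8
array of 11: 11 × 48 = 528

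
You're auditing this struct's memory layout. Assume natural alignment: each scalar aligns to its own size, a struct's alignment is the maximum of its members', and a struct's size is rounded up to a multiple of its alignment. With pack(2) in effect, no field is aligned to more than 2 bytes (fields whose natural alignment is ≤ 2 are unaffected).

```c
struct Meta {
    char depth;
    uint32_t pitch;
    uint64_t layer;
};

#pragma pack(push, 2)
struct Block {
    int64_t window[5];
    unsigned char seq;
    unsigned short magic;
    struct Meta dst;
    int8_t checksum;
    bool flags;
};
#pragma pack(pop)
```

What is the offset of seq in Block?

Meta: 0..1  depth  (1B, 1-aligned); 1..4  -- padding (3B); 4..8  pitch  (4B, 4-aligned); 8..16  layer  (8B, 8-aligned); sizeof = 16, alignof = 8
0..40  window  (40B, 2-aligned)
40..41  seq  (1B, 1-aligned)

40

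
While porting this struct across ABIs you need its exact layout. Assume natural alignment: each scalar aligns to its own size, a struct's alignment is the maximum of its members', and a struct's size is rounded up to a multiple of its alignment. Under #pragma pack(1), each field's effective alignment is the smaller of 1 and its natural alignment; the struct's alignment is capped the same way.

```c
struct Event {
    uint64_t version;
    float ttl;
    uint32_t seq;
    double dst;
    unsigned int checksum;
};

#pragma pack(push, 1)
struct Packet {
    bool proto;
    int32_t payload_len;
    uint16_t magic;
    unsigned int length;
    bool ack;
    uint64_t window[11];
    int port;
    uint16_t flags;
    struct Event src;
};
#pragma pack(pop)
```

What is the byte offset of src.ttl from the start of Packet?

Event: version at 0 (size 8, align 8) → ends 8; ttl at 8 (size 4, align 4) → ends 12; seq at 12 (size 4, align 4) → ends 16; dst at 16 (size 8, align 8) → ends 24; checksum at 24 (size 4, align 4) → ends 28; tail pad 4 to reach multiple of 8; total 32 bytes, alignment 8
proto at 0 (size 1, align 1) → ends 1
payload_len at 1 (size 4, align 1) → ends 5
magic at 5 (size 2, align 1) → ends 7
length at 7 (size 4, align 1) → ends 11
ack at 11 (size 1, align 1) → ends 12
window at 12 (size 88, align 1) → ends 100
port at 100 (size 4, align 1) → ends 104
flags at 104 (size 2, align 1) → ends 106
src at 106 (size 32, align 1) → ends 138
within Event: ttl at 8
106 + 8 = 114

114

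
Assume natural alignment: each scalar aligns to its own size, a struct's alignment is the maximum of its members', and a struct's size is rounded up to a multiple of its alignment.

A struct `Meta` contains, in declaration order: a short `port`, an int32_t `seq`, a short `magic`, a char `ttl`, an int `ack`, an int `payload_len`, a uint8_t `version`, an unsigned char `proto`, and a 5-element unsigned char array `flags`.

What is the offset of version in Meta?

port at 0 (size 2, align 2) → ends 2
pad 2 to align 4 for seq
seq at 4 (size 4, align 4) → ends 8
magic at 8 (size 2, align 2) → ends 10
ttl at 10 (size 1, align 1) → ends 11
pad 1 to align 4 for ack
ack at 12 (size 4, align 4) → ends 16
payload_len at 16 (size 4, align 4) → ends 20
version at 20 (size 1, align 1) → ends 21

20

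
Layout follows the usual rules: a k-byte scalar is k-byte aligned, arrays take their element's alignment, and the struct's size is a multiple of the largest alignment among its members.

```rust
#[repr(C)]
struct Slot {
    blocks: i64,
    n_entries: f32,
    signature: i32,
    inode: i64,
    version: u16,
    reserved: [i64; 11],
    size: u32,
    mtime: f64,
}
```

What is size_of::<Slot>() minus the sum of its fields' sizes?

blocks at 0 (size 8, align 8) → ends 8
n_entries at 8 (size 4, align 4) → ends 12
signature at 12 (size 4, align 4) → ends 16
inode at 16 (size 8, align 8) → ends 24
version at 24 (size 2, align 2) → ends 26
pad 6 to align 8 for reserved
reserved at 32 (size 88, align 8) → ends 120
size at 120 (size 4, align 4) → ends 124
pad 4 to align 8 for mtime
mtime at 128 (size 8, align 8) → ends 136
total 136 bytes, alignment 8
data bytes 126, size 136 → padding 10

10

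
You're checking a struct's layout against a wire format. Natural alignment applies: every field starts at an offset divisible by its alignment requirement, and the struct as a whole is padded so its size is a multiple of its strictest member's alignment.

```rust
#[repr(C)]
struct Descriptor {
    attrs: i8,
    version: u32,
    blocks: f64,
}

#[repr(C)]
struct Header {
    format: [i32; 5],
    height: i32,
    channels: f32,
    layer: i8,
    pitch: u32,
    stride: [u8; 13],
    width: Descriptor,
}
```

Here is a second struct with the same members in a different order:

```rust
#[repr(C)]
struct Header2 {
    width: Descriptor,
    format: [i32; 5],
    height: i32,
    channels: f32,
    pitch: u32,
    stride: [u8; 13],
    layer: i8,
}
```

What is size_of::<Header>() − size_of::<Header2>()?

Descriptor: 0..1  attrs  (1B, 1-aligned); 1..4  -- padding (3B); 4..8  version  (4B, 4-aligned); 8..16  blocks  (8B, 8-aligned); sizeof = 16, alignof = 8
0..20  format  (20B, 4-aligned)
20..24  height  (4B, 4-aligned)
24..28  channels  (4B, 4-aligned)
28..29  layer  (1B, 1-aligned)
29..32  -- padding (3B)
32..36  pitch  (4B, 4-aligned)
36..49  stride  (13B, 1-aligned)
49..56  -- padding (7B)
56..72  width  (16B, 8-aligned)
sizeof = 72, alignof = 8
— Header2 —
0..16  width  (16B, 8-aligned)
16..36  format  (20B, 4-aligned)
36..40  height  (4B, 4-aligned)
40..44  channels  (4B, 4-aligned)
44..48  pitch  (4B, 4-aligned)
48..61  stride  (13B, 1-aligned)
61..62  layer  (1B, 1-aligned)
62..64  -- tail padding (2B)
sizeof = 64, alignof = 8
72 − 64 = 8

8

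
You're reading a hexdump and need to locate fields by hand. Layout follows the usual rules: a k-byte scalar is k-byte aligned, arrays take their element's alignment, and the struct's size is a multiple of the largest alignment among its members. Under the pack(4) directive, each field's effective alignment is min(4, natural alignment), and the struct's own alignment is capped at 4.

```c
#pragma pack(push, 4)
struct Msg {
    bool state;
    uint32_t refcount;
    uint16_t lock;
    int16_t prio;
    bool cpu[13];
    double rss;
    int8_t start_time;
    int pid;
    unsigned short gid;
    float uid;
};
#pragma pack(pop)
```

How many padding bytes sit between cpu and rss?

0..1  state  (1B, 1-aligned)
1..4  -- padding (3B)
4..8  refcount  (4B, 4-aligned)
8..10  lock  (2B, 2-aligned)
10..12  prio  (2B, 2-aligned)
12..25  cpu  (13B, 1-aligned)
25..28  -- padding (3B)
28..36  rss  (8B, 4-aligned)

3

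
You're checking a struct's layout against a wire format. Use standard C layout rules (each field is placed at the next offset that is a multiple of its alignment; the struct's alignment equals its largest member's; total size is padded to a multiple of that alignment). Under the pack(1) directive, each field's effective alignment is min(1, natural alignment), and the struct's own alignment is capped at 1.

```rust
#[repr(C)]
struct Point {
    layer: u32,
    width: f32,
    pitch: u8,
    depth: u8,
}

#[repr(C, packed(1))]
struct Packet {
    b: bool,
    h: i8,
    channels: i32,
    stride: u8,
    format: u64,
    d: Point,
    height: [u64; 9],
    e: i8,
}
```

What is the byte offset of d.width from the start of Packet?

19

Point: 0..4  layer  (4B, 4-aligned); 4..8  width  (4B, 4-aligned); 8..9  pitch  (1B, 1-aligned); 9..10  depth  (1B, 1-aligned); 10..12  -- tail padding (2B); sizeof = 12, alignof = 4
0..1  b  (1B, 1-aligned)
1..2  h  (1B, 1-aligned)
2..6  channels  (4B, 1-aligned)
6..7  stride  (1B, 1-aligned)
7..15  format  (8B, 1-aligned)
15..27  d  (12B, 1-aligned)
within Point: width at 4
15 + 4 = 19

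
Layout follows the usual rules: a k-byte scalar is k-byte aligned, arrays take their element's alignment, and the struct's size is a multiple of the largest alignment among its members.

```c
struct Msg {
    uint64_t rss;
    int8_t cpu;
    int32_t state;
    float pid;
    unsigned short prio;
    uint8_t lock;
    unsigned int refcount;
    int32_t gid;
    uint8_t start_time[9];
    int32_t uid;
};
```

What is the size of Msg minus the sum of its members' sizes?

0..8  rss  (8B, 8-aligned)
8..9  cpu  (1B, 1-aligned)
9..12  -- padding (3B)
12..16  state  (4B, 4-aligned)
16..20  pid  (4B, 4-aligned)
20..22  prio  (2B, 2-aligned)
22..23  lock  (1B, 1-aligned)
23..24  -- padding (1B)
24..28  refcount  (4B, 4-aligned)
28..32  gid  (4B, 4-aligned)
32..41  start_time  (9B, 1-aligned)
41..44  -- padding (3B)
44..48  uid  (4B, 4-aligned)
sizeof = 48, alignof = 8
data bytes 41, size 48 → padding 7

7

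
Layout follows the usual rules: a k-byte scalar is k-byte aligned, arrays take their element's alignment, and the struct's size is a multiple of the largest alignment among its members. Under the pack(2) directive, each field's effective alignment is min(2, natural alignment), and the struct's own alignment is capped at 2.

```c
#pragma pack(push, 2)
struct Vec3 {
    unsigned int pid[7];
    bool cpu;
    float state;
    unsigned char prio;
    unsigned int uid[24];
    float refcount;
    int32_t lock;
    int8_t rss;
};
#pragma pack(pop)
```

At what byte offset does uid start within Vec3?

pid at 0 (size 28, align 2) → ends 28
cpu at 28 (size 1, align 1) → ends 29
pad 1 to align 2 for state
state at 30 (size 4, align 2) → ends 34
prio at 34 (size 1, align 1) → ends 35
pad 1 to align 2 for uid
uid at 36 (size 96, align 2) → ends 132

36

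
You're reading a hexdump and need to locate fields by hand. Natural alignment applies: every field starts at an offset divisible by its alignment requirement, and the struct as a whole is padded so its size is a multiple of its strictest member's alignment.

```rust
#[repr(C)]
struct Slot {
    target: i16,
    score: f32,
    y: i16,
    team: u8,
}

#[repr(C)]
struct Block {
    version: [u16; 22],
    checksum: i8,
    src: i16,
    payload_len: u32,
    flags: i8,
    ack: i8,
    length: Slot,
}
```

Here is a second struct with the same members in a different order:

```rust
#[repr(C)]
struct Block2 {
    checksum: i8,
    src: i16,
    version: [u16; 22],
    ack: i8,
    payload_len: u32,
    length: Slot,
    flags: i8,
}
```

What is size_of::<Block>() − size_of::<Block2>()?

-4

Slot: @0: target [2B, align 2] → 2; +2 pad (align 4); @4: score [4B, align 4] → 8; @8: y [2B, align 2] → 10; @10: team [1B, align 1] → 11; +1 tail pad (align 4); size 12, align 4
@0: version [44B, align 2] → 44
@44: checksum [1B, align 1] → 45
+1 pad (align 2)
@46: src [2B, align 2] → 48
@48: payload_len [4B, align 4] → 52
@52: flags [1B, align 1] → 53
@53: ack [1B, align 1] → 54
+2 pad (align 4)
@56: length [12B, align 4] → 68
size 68, align 4
— Block2 —
@0: checksum [1B, align 1] → 1
+1 pad (align 2)
@2: src [2B, align 2] → 4
@4: version [44B, align 2] → 48
@48: ack [1B, align 1] → 49
+3 pad (align 4)
@52: payload_len [4B, align 4] → 56
@56: length [12B, align 4] → 68
@68: flags [1B, align 1] → 69
+3 tail pad (align 4)
size 72, align 4
68 − 72 = -4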